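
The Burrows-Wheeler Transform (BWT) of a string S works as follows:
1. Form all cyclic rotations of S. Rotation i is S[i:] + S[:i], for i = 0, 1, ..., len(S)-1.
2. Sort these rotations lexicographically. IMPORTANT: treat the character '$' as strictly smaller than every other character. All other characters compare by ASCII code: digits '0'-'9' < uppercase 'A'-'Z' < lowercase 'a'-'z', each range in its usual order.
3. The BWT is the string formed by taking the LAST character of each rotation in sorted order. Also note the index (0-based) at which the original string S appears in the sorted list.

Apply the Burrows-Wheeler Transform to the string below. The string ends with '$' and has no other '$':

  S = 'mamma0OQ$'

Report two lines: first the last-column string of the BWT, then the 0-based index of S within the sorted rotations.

Answer: Qa0Ommm$a
7

Derivation:
All 9 rotations (rotation i = S[i:]+S[:i]):
  rot[0] = mamma0OQ$
  rot[1] = amma0OQ$m
  rot[2] = mma0OQ$ma
  rot[3] = ma0OQ$mam
  rot[4] = a0OQ$mamm
  rot[5] = 0OQ$mamma
  rot[6] = OQ$mamma0
  rot[7] = Q$mamma0O
  rot[8] = $mamma0OQ
Sorted (with $ < everything):
  sorted[0] = $mamma0OQ  (last char: 'Q')
  sorted[1] = 0OQ$mamma  (last char: 'a')
  sorted[2] = OQ$mamma0  (last char: '0')
  sorted[3] = Q$mamma0O  (last char: 'O')
  sorted[4] = a0OQ$mamm  (last char: 'm')
  sorted[5] = amma0OQ$m  (last char: 'm')
  sorted[6] = ma0OQ$mam  (last char: 'm')
  sorted[7] = mamma0OQ$  (last char: '$')
  sorted[8] = mma0OQ$ma  (last char: 'a')
Last column: Qa0Ommm$a
Original string S is at sorted index 7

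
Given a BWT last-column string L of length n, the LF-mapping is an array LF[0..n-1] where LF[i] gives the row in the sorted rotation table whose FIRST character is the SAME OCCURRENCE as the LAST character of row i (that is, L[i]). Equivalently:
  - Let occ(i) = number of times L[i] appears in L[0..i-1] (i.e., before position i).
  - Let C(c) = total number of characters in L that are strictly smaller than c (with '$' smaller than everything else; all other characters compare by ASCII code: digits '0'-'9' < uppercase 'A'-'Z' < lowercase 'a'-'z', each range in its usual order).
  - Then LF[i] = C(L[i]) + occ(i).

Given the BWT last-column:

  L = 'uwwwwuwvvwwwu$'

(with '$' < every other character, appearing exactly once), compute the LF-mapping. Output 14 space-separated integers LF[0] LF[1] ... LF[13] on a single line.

Answer: 1 6 7 8 9 2 10 4 5 11 12 13 3 0

Derivation:
Char counts: '$':1, 'u':3, 'v':2, 'w':8
C (first-col start): C('$')=0, C('u')=1, C('v')=4, C('w')=6
L[0]='u': occ=0, LF[0]=C('u')+0=1+0=1
L[1]='w': occ=0, LF[1]=C('w')+0=6+0=6
L[2]='w': occ=1, LF[2]=C('w')+1=6+1=7
L[3]='w': occ=2, LF[3]=C('w')+2=6+2=8
L[4]='w': occ=3, LF[4]=C('w')+3=6+3=9
L[5]='u': occ=1, LF[5]=C('u')+1=1+1=2
L[6]='w': occ=4, LF[6]=C('w')+4=6+4=10
L[7]='v': occ=0, LF[7]=C('v')+0=4+0=4
L[8]='v': occ=1, LF[8]=C('v')+1=4+1=5
L[9]='w': occ=5, LF[9]=C('w')+5=6+5=11
L[10]='w': occ=6, LF[10]=C('w')+6=6+6=12
L[11]='w': occ=7, LF[11]=C('w')+7=6+7=13
L[12]='u': occ=2, LF[12]=C('u')+2=1+2=3
L[13]='$': occ=0, LF[13]=C('$')+0=0+0=0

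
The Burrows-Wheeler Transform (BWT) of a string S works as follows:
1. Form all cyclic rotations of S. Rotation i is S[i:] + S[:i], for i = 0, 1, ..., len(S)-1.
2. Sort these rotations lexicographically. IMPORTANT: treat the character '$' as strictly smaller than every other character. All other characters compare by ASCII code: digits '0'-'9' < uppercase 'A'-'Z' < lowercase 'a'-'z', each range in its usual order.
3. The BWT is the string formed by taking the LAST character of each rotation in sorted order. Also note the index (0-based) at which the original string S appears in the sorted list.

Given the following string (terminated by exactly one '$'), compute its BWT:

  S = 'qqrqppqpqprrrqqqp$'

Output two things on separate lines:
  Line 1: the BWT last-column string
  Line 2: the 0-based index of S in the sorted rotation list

All 18 rotations (rotation i = S[i:]+S[:i]):
  rot[0] = qqrqppqpqprrrqqqp$
  rot[1] = qrqppqpqprrrqqqp$q
  rot[2] = rqppqpqprrrqqqp$qq
  rot[3] = qppqpqprrrqqqp$qqr
  rot[4] = ppqpqprrrqqqp$qqrq
  rot[5] = pqpqprrrqqqp$qqrqp
  rot[6] = qpqprrrqqqp$qqrqpp
  rot[7] = pqprrrqqqp$qqrqppq
  rot[8] = qprrrqqqp$qqrqppqp
  rot[9] = prrrqqqp$qqrqppqpq
  rot[10] = rrrqqqp$qqrqppqpqp
  rot[11] = rrqqqp$qqrqppqpqpr
  rot[12] = rqqqp$qqrqppqpqprr
  rot[13] = qqqp$qqrqppqpqprrr
  rot[14] = qqp$qqrqppqpqprrrq
  rot[15] = qp$qqrqppqpqprrrqq
  rot[16] = p$qqrqppqpqprrrqqq
  rot[17] = $qqrqppqpqprrrqqqp
Sorted (with $ < everything):
  sorted[0] = $qqrqppqpqprrrqqqp  (last char: 'p')
  sorted[1] = p$qqrqppqpqprrrqqq  (last char: 'q')
  sorted[2] = ppqpqprrrqqqp$qqrq  (last char: 'q')
  sorted[3] = pqpqprrrqqqp$qqrqp  (last char: 'p')
  sorted[4] = pqprrrqqqp$qqrqppq  (last char: 'q')
  sorted[5] = prrrqqqp$qqrqppqpq  (last char: 'q')
  sorted[6] = qp$qqrqppqpqprrrqq  (last char: 'q')
  sorted[7] = qppqpqprrrqqqp$qqr  (last char: 'r')
  sorted[8] = qpqprrrqqqp$qqrqpp  (last char: 'p')
  sorted[9] = qprrrqqqp$qqrqppqp  (last char: 'p')
  sorted[10] = qqp$qqrqppqpqprrrq  (last char: 'q')
  sorted[11] = qqqp$qqrqppqpqprrr  (last char: 'r')
  sorted[12] = qqrqppqpqprrrqqqp$  (last char: '$')
  sorted[13] = qrqppqpqprrrqqqp$q  (last char: 'q')
  sorted[14] = rqppqpqprrrqqqp$qq  (last char: 'q')
  sorted[15] = rqqqp$qqrqppqpqprr  (last char: 'r')
  sorted[16] = rrqqqp$qqrqppqpqpr  (last char: 'r')
  sorted[17] = rrrqqqp$qqrqppqpqp  (last char: 'p')
Last column: pqqpqqqrppqr$qqrrp
Original string S is at sorted index 12

Answer: pqqpqqqrppqr$qqrrp
12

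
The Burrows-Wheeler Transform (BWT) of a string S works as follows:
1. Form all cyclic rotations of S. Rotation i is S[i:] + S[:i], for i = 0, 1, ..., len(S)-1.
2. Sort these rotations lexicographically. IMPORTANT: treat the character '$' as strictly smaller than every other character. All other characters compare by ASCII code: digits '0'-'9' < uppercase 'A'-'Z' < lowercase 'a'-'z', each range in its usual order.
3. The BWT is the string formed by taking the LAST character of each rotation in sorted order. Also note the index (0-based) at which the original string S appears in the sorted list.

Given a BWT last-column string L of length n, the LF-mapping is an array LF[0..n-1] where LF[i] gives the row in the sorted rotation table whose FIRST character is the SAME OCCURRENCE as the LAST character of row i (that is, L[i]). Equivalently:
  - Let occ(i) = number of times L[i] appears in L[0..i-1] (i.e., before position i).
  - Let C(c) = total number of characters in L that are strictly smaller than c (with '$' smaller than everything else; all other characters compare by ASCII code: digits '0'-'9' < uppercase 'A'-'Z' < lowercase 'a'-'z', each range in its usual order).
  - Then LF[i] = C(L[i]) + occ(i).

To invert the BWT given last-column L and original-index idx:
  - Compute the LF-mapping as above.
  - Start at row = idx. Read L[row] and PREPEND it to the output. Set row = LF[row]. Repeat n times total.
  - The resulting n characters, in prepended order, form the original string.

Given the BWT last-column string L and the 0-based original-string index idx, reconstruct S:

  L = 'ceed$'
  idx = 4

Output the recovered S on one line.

LF mapping: 1 3 4 2 0
Walk LF starting at row 4, prepending L[row]:
  step 1: row=4, L[4]='$', prepend. Next row=LF[4]=0
  step 2: row=0, L[0]='c', prepend. Next row=LF[0]=1
  step 3: row=1, L[1]='e', prepend. Next row=LF[1]=3
  step 4: row=3, L[3]='d', prepend. Next row=LF[3]=2
  step 5: row=2, L[2]='e', prepend. Next row=LF[2]=4
Reversed output: edec$

Answer: edec$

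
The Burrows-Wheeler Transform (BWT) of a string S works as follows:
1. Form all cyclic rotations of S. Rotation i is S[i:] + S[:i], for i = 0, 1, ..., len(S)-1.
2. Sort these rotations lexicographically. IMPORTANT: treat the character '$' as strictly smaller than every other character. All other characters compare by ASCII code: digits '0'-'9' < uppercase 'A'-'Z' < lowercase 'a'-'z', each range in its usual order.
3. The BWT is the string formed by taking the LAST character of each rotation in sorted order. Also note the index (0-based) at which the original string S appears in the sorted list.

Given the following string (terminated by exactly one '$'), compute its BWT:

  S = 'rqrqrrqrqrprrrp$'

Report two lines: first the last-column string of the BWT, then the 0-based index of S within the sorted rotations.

Answer: prrrrrrrqqr$qrqp
11

Derivation:
All 16 rotations (rotation i = S[i:]+S[:i]):
  rot[0] = rqrqrrqrqrprrrp$
  rot[1] = qrqrrqrqrprrrp$r
  rot[2] = rqrrqrqrprrrp$rq
  rot[3] = qrrqrqrprrrp$rqr
  rot[4] = rrqrqrprrrp$rqrq
  rot[5] = rqrqrprrrp$rqrqr
  rot[6] = qrqrprrrp$rqrqrr
  rot[7] = rqrprrrp$rqrqrrq
  rot[8] = qrprrrp$rqrqrrqr
  rot[9] = rprrrp$rqrqrrqrq
  rot[10] = prrrp$rqrqrrqrqr
  rot[11] = rrrp$rqrqrrqrqrp
  rot[12] = rrp$rqrqrrqrqrpr
  rot[13] = rp$rqrqrrqrqrprr
  rot[14] = p$rqrqrrqrqrprrr
  rot[15] = $rqrqrrqrqrprrrp
Sorted (with $ < everything):
  sorted[0] = $rqrqrrqrqrprrrp  (last char: 'p')
  sorted[1] = p$rqrqrrqrqrprrr  (last char: 'r')
  sorted[2] = prrrp$rqrqrrqrqr  (last char: 'r')
  sorted[3] = qrprrrp$rqrqrrqr  (last char: 'r')
  sorted[4] = qrqrprrrp$rqrqrr  (last char: 'r')
  sorted[5] = qrqrrqrqrprrrp$r  (last char: 'r')
  sorted[6] = qrrqrqrprrrp$rqr  (last char: 'r')
  sorted[7] = rp$rqrqrrqrqrprr  (last char: 'r')
  sorted[8] = rprrrp$rqrqrrqrq  (last char: 'q')
  sorted[9] = rqrprrrp$rqrqrrq  (last char: 'q')
  sorted[10] = rqrqrprrrp$rqrqr  (last char: 'r')
  sorted[11] = rqrqrrqrqrprrrp$  (last char: '$')
  sorted[12] = rqrrqrqrprrrp$rq  (last char: 'q')
  sorted[13] = rrp$rqrqrrqrqrpr  (last char: 'r')
  sorted[14] = rrqrqrprrrp$rqrq  (last char: 'q')
  sorted[15] = rrrp$rqrqrrqrqrp  (last char: 'p')
Last column: prrrrrrrqqr$qrqp
Original string S is at sorted index 11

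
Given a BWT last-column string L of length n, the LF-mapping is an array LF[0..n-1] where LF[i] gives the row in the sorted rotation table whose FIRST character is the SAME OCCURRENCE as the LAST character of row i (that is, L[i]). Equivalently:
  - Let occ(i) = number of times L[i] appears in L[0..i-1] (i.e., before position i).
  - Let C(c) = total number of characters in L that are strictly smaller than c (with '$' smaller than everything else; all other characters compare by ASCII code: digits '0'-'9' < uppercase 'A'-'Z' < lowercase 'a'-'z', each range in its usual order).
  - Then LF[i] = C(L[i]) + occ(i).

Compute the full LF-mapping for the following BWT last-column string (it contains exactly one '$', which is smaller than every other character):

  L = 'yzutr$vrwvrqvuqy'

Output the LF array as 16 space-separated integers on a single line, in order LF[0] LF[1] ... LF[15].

Char counts: '$':1, 'q':2, 'r':3, 't':1, 'u':2, 'v':3, 'w':1, 'y':2, 'z':1
C (first-col start): C('$')=0, C('q')=1, C('r')=3, C('t')=6, C('u')=7, C('v')=9, C('w')=12, C('y')=13, C('z')=15
L[0]='y': occ=0, LF[0]=C('y')+0=13+0=13
L[1]='z': occ=0, LF[1]=C('z')+0=15+0=15
L[2]='u': occ=0, LF[2]=C('u')+0=7+0=7
L[3]='t': occ=0, LF[3]=C('t')+0=6+0=6
L[4]='r': occ=0, LF[4]=C('r')+0=3+0=3
L[5]='$': occ=0, LF[5]=C('$')+0=0+0=0
L[6]='v': occ=0, LF[6]=C('v')+0=9+0=9
L[7]='r': occ=1, LF[7]=C('r')+1=3+1=4
L[8]='w': occ=0, LF[8]=C('w')+0=12+0=12
L[9]='v': occ=1, LF[9]=C('v')+1=9+1=10
L[10]='r': occ=2, LF[10]=C('r')+2=3+2=5
L[11]='q': occ=0, LF[11]=C('q')+0=1+0=1
L[12]='v': occ=2, LF[12]=C('v')+2=9+2=11
L[13]='u': occ=1, LF[13]=C('u')+1=7+1=8
L[14]='q': occ=1, LF[14]=C('q')+1=1+1=2
L[15]='y': occ=1, LF[15]=C('y')+1=13+1=14

Answer: 13 15 7 6 3 0 9 4 12 10 5 1 11 8 2 14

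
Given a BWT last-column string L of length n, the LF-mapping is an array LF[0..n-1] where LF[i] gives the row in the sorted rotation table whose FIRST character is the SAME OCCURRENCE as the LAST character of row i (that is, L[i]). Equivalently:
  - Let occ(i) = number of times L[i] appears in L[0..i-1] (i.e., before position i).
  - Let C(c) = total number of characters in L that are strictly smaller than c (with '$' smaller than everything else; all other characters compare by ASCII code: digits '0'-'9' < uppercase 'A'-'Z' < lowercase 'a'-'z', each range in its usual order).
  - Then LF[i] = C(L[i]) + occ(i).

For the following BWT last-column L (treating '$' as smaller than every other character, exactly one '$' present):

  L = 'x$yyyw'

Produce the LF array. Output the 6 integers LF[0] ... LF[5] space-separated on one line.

Char counts: '$':1, 'w':1, 'x':1, 'y':3
C (first-col start): C('$')=0, C('w')=1, C('x')=2, C('y')=3
L[0]='x': occ=0, LF[0]=C('x')+0=2+0=2
L[1]='$': occ=0, LF[1]=C('$')+0=0+0=0
L[2]='y': occ=0, LF[2]=C('y')+0=3+0=3
L[3]='y': occ=1, LF[3]=C('y')+1=3+1=4
L[4]='y': occ=2, LF[4]=C('y')+2=3+2=5
L[5]='w': occ=0, LF[5]=C('w')+0=1+0=1

Answer: 2 0 3 4 5 1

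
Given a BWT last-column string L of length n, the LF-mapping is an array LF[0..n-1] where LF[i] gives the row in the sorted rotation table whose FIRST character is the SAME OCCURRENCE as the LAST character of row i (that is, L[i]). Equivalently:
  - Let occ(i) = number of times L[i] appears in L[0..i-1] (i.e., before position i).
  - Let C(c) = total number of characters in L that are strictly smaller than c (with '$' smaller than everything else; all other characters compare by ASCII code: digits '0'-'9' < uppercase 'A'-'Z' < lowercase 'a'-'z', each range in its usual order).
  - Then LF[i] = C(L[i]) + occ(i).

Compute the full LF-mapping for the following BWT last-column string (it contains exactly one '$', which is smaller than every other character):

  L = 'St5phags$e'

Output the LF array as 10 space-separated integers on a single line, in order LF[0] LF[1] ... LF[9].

Answer: 2 9 1 7 6 3 5 8 0 4

Derivation:
Char counts: '$':1, '5':1, 'S':1, 'a':1, 'e':1, 'g':1, 'h':1, 'p':1, 's':1, 't':1
C (first-col start): C('$')=0, C('5')=1, C('S')=2, C('a')=3, C('e')=4, C('g')=5, C('h')=6, C('p')=7, C('s')=8, C('t')=9
L[0]='S': occ=0, LF[0]=C('S')+0=2+0=2
L[1]='t': occ=0, LF[1]=C('t')+0=9+0=9
L[2]='5': occ=0, LF[2]=C('5')+0=1+0=1
L[3]='p': occ=0, LF[3]=C('p')+0=7+0=7
L[4]='h': occ=0, LF[4]=C('h')+0=6+0=6
L[5]='a': occ=0, LF[5]=C('a')+0=3+0=3
L[6]='g': occ=0, LF[6]=C('g')+0=5+0=5
L[7]='s': occ=0, LF[7]=C('s')+0=8+0=8
L[8]='$': occ=0, LF[8]=C('$')+0=0+0=0
L[9]='e': occ=0, LF[9]=C('e')+0=4+0=4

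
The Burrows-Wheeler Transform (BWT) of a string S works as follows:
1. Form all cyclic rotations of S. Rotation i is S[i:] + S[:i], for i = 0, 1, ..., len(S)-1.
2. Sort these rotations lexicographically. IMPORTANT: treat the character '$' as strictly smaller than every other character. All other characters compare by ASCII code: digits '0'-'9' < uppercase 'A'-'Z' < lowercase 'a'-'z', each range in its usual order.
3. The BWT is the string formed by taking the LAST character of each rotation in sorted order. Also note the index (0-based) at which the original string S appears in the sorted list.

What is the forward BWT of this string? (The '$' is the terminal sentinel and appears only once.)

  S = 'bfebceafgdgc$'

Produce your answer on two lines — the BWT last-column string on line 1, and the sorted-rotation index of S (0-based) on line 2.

Answer: cee$gbgcfbadf
3

Derivation:
All 13 rotations (rotation i = S[i:]+S[:i]):
  rot[0] = bfebceafgdgc$
  rot[1] = febceafgdgc$b
  rot[2] = ebceafgdgc$bf
  rot[3] = bceafgdgc$bfe
  rot[4] = ceafgdgc$bfeb
  rot[5] = eafgdgc$bfebc
  rot[6] = afgdgc$bfebce
  rot[7] = fgdgc$bfebcea
  rot[8] = gdgc$bfebceaf
  rot[9] = dgc$bfebceafg
  rot[10] = gc$bfebceafgd
  rot[11] = c$bfebceafgdg
  rot[12] = $bfebceafgdgc
Sorted (with $ < everything):
  sorted[0] = $bfebceafgdgc  (last char: 'c')
  sorted[1] = afgdgc$bfebce  (last char: 'e')
  sorted[2] = bceafgdgc$bfe  (last char: 'e')
  sorted[3] = bfebceafgdgc$  (last char: '$')
  sorted[4] = c$bfebceafgdg  (last char: 'g')
  sorted[5] = ceafgdgc$bfeb  (last char: 'b')
  sorted[6] = dgc$bfebceafg  (last char: 'g')
  sorted[7] = eafgdgc$bfebc  (last char: 'c')
  sorted[8] = ebceafgdgc$bf  (last char: 'f')
  sorted[9] = febceafgdgc$b  (last char: 'b')
  sorted[10] = fgdgc$bfebcea  (last char: 'a')
  sorted[11] = gc$bfebceafgd  (last char: 'd')
  sorted[12] = gdgc$bfebceaf  (last char: 'f')
Last column: cee$gbgcfbadf
Original string S is at sorted index 3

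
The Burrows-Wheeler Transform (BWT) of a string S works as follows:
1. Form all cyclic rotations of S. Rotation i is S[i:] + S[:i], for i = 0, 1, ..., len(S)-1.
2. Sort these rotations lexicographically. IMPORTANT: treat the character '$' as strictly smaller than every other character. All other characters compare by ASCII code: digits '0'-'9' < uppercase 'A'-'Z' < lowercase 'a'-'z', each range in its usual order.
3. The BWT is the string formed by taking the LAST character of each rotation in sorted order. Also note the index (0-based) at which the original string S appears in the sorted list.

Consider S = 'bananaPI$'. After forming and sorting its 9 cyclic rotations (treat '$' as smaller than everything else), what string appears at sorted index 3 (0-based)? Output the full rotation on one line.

Answer: aPI$banan

Derivation:
All 9 rotations (rotation i = S[i:]+S[:i]):
  rot[0] = bananaPI$
  rot[1] = ananaPI$b
  rot[2] = nanaPI$ba
  rot[3] = anaPI$ban
  rot[4] = naPI$bana
  rot[5] = aPI$banan
  rot[6] = PI$banana
  rot[7] = I$bananaP
  rot[8] = $bananaPI
Sorted (with $ < everything):
  sorted[0] = $bananaPI
  sorted[1] = I$bananaP
  sorted[2] = PI$banana
  sorted[3] = aPI$banan
  sorted[4] = anaPI$ban
  sorted[5] = ananaPI$b
  sorted[6] = bananaPI$
  sorted[7] = naPI$bana
  sorted[8] = nanaPI$ba
sorted[3] = aPI$banan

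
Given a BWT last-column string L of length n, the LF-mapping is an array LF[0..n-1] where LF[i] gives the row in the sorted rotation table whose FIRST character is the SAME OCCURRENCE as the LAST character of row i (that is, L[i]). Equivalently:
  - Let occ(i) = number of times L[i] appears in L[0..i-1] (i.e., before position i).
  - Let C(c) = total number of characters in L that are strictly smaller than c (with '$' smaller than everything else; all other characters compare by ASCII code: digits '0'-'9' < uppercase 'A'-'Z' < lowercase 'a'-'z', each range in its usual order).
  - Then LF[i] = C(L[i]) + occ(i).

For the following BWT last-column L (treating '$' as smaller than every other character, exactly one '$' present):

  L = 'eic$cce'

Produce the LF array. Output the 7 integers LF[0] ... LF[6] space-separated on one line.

Answer: 4 6 1 0 2 3 5

Derivation:
Char counts: '$':1, 'c':3, 'e':2, 'i':1
C (first-col start): C('$')=0, C('c')=1, C('e')=4, C('i')=6
L[0]='e': occ=0, LF[0]=C('e')+0=4+0=4
L[1]='i': occ=0, LF[1]=C('i')+0=6+0=6
L[2]='c': occ=0, LF[2]=C('c')+0=1+0=1
L[3]='$': occ=0, LF[3]=C('$')+0=0+0=0
L[4]='c': occ=1, LF[4]=C('c')+1=1+1=2
L[5]='c': occ=2, LF[5]=C('c')+2=1+2=3
L[6]='e': occ=1, LF[6]=C('e')+1=4+1=5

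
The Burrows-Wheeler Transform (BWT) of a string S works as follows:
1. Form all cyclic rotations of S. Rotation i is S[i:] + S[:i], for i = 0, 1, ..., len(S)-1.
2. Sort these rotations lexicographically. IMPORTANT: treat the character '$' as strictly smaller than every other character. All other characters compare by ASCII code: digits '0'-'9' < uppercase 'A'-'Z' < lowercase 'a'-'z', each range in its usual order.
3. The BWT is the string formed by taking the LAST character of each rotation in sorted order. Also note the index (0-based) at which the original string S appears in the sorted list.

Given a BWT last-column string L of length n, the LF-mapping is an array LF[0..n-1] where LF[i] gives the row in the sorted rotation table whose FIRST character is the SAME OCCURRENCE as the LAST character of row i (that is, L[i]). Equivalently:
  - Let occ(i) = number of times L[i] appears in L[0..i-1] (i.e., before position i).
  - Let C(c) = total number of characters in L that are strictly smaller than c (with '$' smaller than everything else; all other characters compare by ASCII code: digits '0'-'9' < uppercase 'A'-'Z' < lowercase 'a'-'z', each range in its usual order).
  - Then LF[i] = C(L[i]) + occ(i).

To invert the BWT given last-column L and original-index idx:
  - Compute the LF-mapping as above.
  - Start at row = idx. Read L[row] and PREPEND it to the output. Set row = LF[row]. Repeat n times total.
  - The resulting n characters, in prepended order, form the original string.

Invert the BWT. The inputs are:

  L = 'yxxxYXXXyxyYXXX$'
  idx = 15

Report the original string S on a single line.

Answer: yxXXyYxXYXxxXXy$

Derivation:
LF mapping: 13 9 10 11 7 1 2 3 14 12 15 8 4 5 6 0
Walk LF starting at row 15, prepending L[row]:
  step 1: row=15, L[15]='$', prepend. Next row=LF[15]=0
  step 2: row=0, L[0]='y', prepend. Next row=LF[0]=13
  step 3: row=13, L[13]='X', prepend. Next row=LF[13]=5
  step 4: row=5, L[5]='X', prepend. Next row=LF[5]=1
  step 5: row=1, L[1]='x', prepend. Next row=LF[1]=9
  step 6: row=9, L[9]='x', prepend. Next row=LF[9]=12
  step 7: row=12, L[12]='X', prepend. Next row=LF[12]=4
  step 8: row=4, L[4]='Y', prepend. Next row=LF[4]=7
  step 9: row=7, L[7]='X', prepend. Next row=LF[7]=3
  step 10: row=3, L[3]='x', prepend. Next row=LF[3]=11
  step 11: row=11, L[11]='Y', prepend. Next row=LF[11]=8
  step 12: row=8, L[8]='y', prepend. Next row=LF[8]=14
  step 13: row=14, L[14]='X', prepend. Next row=LF[14]=6
  step 14: row=6, L[6]='X', prepend. Next row=LF[6]=2
  step 15: row=2, L[2]='x', prepend. Next row=LF[2]=10
  step 16: row=10, L[10]='y', prepend. Next row=LF[10]=15
Reversed output: yxXXyYxXYXxxXXy$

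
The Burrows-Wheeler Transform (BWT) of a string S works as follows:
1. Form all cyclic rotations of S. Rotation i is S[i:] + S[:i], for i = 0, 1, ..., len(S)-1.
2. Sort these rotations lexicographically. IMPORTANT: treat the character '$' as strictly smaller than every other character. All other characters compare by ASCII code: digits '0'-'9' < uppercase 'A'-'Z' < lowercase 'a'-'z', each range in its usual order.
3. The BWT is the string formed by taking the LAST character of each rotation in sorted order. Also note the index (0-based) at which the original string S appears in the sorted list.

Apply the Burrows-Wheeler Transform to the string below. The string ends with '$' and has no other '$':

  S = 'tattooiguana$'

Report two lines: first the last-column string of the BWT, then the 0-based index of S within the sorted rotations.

Answer: anutioaot$tag
9

Derivation:
All 13 rotations (rotation i = S[i:]+S[:i]):
  rot[0] = tattooiguana$
  rot[1] = attooiguana$t
  rot[2] = ttooiguana$ta
  rot[3] = tooiguana$tat
  rot[4] = ooiguana$tatt
  rot[5] = oiguana$tatto
  rot[6] = iguana$tattoo
  rot[7] = guana$tattooi
  rot[8] = uana$tattooig
  rot[9] = ana$tattooigu
  rot[10] = na$tattooigua
  rot[11] = a$tattooiguan
  rot[12] = $tattooiguana
Sorted (with $ < everything):
  sorted[0] = $tattooiguana  (last char: 'a')
  sorted[1] = a$tattooiguan  (last char: 'n')
  sorted[2] = ana$tattooigu  (last char: 'u')
  sorted[3] = attooiguana$t  (last char: 't')
  sorted[4] = guana$tattooi  (last char: 'i')
  sorted[5] = iguana$tattoo  (last char: 'o')
  sorted[6] = na$tattooigua  (last char: 'a')
  sorted[7] = oiguana$tatto  (last char: 'o')
  sorted[8] = ooiguana$tatt  (last char: 't')
  sorted[9] = tattooiguana$  (last char: '$')
  sorted[10] = tooiguana$tat  (last char: 't')
  sorted[11] = ttooiguana$ta  (last char: 'a')
  sorted[12] = uana$tattooig  (last char: 'g')
Last column: anutioaot$tag
Original string S is at sorted index 9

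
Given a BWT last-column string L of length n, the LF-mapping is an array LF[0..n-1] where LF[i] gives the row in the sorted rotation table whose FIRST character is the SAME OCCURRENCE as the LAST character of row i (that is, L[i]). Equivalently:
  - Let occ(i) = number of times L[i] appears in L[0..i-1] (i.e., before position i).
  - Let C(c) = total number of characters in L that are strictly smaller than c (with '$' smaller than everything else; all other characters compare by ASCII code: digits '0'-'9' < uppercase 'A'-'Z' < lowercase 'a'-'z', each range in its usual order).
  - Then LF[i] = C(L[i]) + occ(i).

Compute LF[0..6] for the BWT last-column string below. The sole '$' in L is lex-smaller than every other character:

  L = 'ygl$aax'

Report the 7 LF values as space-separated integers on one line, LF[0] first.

Answer: 6 3 4 0 1 2 5

Derivation:
Char counts: '$':1, 'a':2, 'g':1, 'l':1, 'x':1, 'y':1
C (first-col start): C('$')=0, C('a')=1, C('g')=3, C('l')=4, C('x')=5, C('y')=6
L[0]='y': occ=0, LF[0]=C('y')+0=6+0=6
L[1]='g': occ=0, LF[1]=C('g')+0=3+0=3
L[2]='l': occ=0, LF[2]=C('l')+0=4+0=4
L[3]='$': occ=0, LF[3]=C('$')+0=0+0=0
L[4]='a': occ=0, LF[4]=C('a')+0=1+0=1
L[5]='a': occ=1, LF[5]=C('a')+1=1+1=2
L[6]='x': occ=0, LF[6]=C('x')+0=5+0=5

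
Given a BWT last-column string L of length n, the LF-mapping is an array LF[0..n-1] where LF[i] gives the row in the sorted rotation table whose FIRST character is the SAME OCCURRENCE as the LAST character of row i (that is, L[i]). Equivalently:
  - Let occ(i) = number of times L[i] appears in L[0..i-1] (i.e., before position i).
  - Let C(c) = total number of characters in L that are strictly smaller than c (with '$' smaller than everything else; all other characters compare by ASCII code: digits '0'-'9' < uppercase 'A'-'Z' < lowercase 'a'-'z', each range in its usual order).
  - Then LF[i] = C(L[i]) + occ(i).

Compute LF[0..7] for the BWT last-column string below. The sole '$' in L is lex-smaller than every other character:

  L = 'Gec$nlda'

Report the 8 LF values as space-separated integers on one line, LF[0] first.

Char counts: '$':1, 'G':1, 'a':1, 'c':1, 'd':1, 'e':1, 'l':1, 'n':1
C (first-col start): C('$')=0, C('G')=1, C('a')=2, C('c')=3, C('d')=4, C('e')=5, C('l')=6, C('n')=7
L[0]='G': occ=0, LF[0]=C('G')+0=1+0=1
L[1]='e': occ=0, LF[1]=C('e')+0=5+0=5
L[2]='c': occ=0, LF[2]=C('c')+0=3+0=3
L[3]='$': occ=0, LF[3]=C('$')+0=0+0=0
L[4]='n': occ=0, LF[4]=C('n')+0=7+0=7
L[5]='l': occ=0, LF[5]=C('l')+0=6+0=6
L[6]='d': occ=0, LF[6]=C('d')+0=4+0=4
L[7]='a': occ=0, LF[7]=C('a')+0=2+0=2

Answer: 1 5 3 0 7 6 4 2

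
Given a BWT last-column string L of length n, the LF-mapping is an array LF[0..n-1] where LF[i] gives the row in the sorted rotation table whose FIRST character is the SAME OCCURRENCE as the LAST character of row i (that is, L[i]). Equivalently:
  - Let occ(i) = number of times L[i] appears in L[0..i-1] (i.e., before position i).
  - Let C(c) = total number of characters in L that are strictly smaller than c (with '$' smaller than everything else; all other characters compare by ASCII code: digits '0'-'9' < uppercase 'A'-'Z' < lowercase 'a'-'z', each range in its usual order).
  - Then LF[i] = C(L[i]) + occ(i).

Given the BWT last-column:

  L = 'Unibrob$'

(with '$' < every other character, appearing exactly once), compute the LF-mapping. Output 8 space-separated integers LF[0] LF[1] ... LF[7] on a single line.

Answer: 1 5 4 2 7 6 3 0

Derivation:
Char counts: '$':1, 'U':1, 'b':2, 'i':1, 'n':1, 'o':1, 'r':1
C (first-col start): C('$')=0, C('U')=1, C('b')=2, C('i')=4, C('n')=5, C('o')=6, C('r')=7
L[0]='U': occ=0, LF[0]=C('U')+0=1+0=1
L[1]='n': occ=0, LF[1]=C('n')+0=5+0=5
L[2]='i': occ=0, LF[2]=C('i')+0=4+0=4
L[3]='b': occ=0, LF[3]=C('b')+0=2+0=2
L[4]='r': occ=0, LF[4]=C('r')+0=7+0=7
L[5]='o': occ=0, LF[5]=C('o')+0=6+0=6
L[6]='b': occ=1, LF[6]=C('b')+1=2+1=3
L[7]='$': occ=0, LF[7]=C('$')+0=0+0=0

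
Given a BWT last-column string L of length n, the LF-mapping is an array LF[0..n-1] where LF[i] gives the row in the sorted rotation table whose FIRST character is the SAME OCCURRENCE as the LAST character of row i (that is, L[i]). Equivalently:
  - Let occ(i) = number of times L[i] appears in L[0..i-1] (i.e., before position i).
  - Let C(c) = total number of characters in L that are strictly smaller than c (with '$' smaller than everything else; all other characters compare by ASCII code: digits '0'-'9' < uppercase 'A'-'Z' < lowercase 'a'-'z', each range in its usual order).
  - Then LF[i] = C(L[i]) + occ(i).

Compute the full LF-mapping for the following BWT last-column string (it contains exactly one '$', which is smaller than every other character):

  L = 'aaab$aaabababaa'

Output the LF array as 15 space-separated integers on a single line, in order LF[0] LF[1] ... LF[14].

Char counts: '$':1, 'a':10, 'b':4
C (first-col start): C('$')=0, C('a')=1, C('b')=11
L[0]='a': occ=0, LF[0]=C('a')+0=1+0=1
L[1]='a': occ=1, LF[1]=C('a')+1=1+1=2
L[2]='a': occ=2, LF[2]=C('a')+2=1+2=3
L[3]='b': occ=0, LF[3]=C('b')+0=11+0=11
L[4]='$': occ=0, LF[4]=C('$')+0=0+0=0
L[5]='a': occ=3, LF[5]=C('a')+3=1+3=4
L[6]='a': occ=4, LF[6]=C('a')+4=1+4=5
L[7]='a': occ=5, LF[7]=C('a')+5=1+5=6
L[8]='b': occ=1, LF[8]=C('b')+1=11+1=12
L[9]='a': occ=6, LF[9]=C('a')+6=1+6=7
L[10]='b': occ=2, LF[10]=C('b')+2=11+2=13
L[11]='a': occ=7, LF[11]=C('a')+7=1+7=8
L[12]='b': occ=3, LF[12]=C('b')+3=11+3=14
L[13]='a': occ=8, LF[13]=C('a')+8=1+8=9
L[14]='a': occ=9, LF[14]=C('a')+9=1+9=10

Answer: 1 2 3 11 0 4 5 6 12 7 13 8 14 9 10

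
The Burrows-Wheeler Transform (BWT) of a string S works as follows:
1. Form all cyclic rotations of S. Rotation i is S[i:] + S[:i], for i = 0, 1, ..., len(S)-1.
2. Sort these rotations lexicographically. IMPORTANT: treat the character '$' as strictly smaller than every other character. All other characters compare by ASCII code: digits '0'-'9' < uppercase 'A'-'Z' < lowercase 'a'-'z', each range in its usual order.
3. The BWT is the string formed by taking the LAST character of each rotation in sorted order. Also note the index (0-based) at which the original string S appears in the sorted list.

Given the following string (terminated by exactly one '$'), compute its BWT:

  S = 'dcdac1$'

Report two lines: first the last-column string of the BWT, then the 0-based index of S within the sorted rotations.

All 7 rotations (rotation i = S[i:]+S[:i]):
  rot[0] = dcdac1$
  rot[1] = cdac1$d
  rot[2] = dac1$dc
  rot[3] = ac1$dcd
  rot[4] = c1$dcda
  rot[5] = 1$dcdac
  rot[6] = $dcdac1
Sorted (with $ < everything):
  sorted[0] = $dcdac1  (last char: '1')
  sorted[1] = 1$dcdac  (last char: 'c')
  sorted[2] = ac1$dcd  (last char: 'd')
  sorted[3] = c1$dcda  (last char: 'a')
  sorted[4] = cdac1$d  (last char: 'd')
  sorted[5] = dac1$dc  (last char: 'c')
  sorted[6] = dcdac1$  (last char: '$')
Last column: 1cdadc$
Original string S is at sorted index 6

Answer: 1cdadc$
6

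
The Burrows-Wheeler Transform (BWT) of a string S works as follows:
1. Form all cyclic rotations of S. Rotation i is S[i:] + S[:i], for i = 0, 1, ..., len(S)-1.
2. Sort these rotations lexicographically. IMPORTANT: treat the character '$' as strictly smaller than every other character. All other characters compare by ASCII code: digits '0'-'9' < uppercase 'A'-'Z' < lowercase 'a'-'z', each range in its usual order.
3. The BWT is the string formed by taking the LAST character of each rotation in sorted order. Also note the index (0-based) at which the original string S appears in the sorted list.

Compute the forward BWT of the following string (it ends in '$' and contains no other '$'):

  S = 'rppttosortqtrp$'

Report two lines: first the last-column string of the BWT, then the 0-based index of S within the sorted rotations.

Answer: pstrrptt$ootrqp
8

Derivation:
All 15 rotations (rotation i = S[i:]+S[:i]):
  rot[0] = rppttosortqtrp$
  rot[1] = ppttosortqtrp$r
  rot[2] = pttosortqtrp$rp
  rot[3] = ttosortqtrp$rpp
  rot[4] = tosortqtrp$rppt
  rot[5] = osortqtrp$rpptt
  rot[6] = sortqtrp$rpptto
  rot[7] = ortqtrp$rppttos
  rot[8] = rtqtrp$rppttoso
  rot[9] = tqtrp$rppttosor
  rot[10] = qtrp$rppttosort
  rot[11] = trp$rppttosortq
  rot[12] = rp$rppttosortqt
  rot[13] = p$rppttosortqtr
  rot[14] = $rppttosortqtrp
Sorted (with $ < everything):
  sorted[0] = $rppttosortqtrp  (last char: 'p')
  sorted[1] = ortqtrp$rppttos  (last char: 's')
  sorted[2] = osortqtrp$rpptt  (last char: 't')
  sorted[3] = p$rppttosortqtr  (last char: 'r')
  sorted[4] = ppttosortqtrp$r  (last char: 'r')
  sorted[5] = pttosortqtrp$rp  (last char: 'p')
  sorted[6] = qtrp$rppttosort  (last char: 't')
  sorted[7] = rp$rppttosortqt  (last char: 't')
  sorted[8] = rppttosortqtrp$  (last char: '$')
  sorted[9] = rtqtrp$rppttoso  (last char: 'o')
  sorted[10] = sortqtrp$rpptto  (last char: 'o')
  sorted[11] = tosortqtrp$rppt  (last char: 't')
  sorted[12] = tqtrp$rppttosor  (last char: 'r')
  sorted[13] = trp$rppttosortq  (last char: 'q')
  sorted[14] = ttosortqtrp$rpp  (last char: 'p')
Last column: pstrrptt$ootrqp
Original string S is at sorted index 8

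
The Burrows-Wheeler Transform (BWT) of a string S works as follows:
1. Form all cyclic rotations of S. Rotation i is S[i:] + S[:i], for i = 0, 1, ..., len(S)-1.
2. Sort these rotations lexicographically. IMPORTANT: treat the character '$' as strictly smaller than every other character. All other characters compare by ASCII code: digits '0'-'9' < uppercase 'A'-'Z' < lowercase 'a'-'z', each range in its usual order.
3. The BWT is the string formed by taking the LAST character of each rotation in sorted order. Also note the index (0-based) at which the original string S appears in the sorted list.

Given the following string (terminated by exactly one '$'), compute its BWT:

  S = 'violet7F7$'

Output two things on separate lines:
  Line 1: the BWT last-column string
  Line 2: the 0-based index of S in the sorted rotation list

All 10 rotations (rotation i = S[i:]+S[:i]):
  rot[0] = violet7F7$
  rot[1] = iolet7F7$v
  rot[2] = olet7F7$vi
  rot[3] = let7F7$vio
  rot[4] = et7F7$viol
  rot[5] = t7F7$viole
  rot[6] = 7F7$violet
  rot[7] = F7$violet7
  rot[8] = 7$violet7F
  rot[9] = $violet7F7
Sorted (with $ < everything):
  sorted[0] = $violet7F7  (last char: '7')
  sorted[1] = 7$violet7F  (last char: 'F')
  sorted[2] = 7F7$violet  (last char: 't')
  sorted[3] = F7$violet7  (last char: '7')
  sorted[4] = et7F7$viol  (last char: 'l')
  sorted[5] = iolet7F7$v  (last char: 'v')
  sorted[6] = let7F7$vio  (last char: 'o')
  sorted[7] = olet7F7$vi  (last char: 'i')
  sorted[8] = t7F7$viole  (last char: 'e')
  sorted[9] = violet7F7$  (last char: '$')
Last column: 7Ft7lvoie$
Original string S is at sorted index 9

Answer: 7Ft7lvoie$
9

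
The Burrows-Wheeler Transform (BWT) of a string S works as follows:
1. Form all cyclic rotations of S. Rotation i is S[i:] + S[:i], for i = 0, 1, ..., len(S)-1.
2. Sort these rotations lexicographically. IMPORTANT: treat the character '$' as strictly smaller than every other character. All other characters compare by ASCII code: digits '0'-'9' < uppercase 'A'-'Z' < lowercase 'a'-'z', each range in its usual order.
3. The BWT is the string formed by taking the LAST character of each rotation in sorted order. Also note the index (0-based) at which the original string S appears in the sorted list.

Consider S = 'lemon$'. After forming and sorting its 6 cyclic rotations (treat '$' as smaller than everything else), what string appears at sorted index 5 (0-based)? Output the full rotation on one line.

All 6 rotations (rotation i = S[i:]+S[:i]):
  rot[0] = lemon$
  rot[1] = emon$l
  rot[2] = mon$le
  rot[3] = on$lem
  rot[4] = n$lemo
  rot[5] = $lemon
Sorted (with $ < everything):
  sorted[0] = $lemon
  sorted[1] = emon$l
  sorted[2] = lemon$
  sorted[3] = mon$le
  sorted[4] = n$lemo
  sorted[5] = on$lem
sorted[5] = on$lem

Answer: on$lem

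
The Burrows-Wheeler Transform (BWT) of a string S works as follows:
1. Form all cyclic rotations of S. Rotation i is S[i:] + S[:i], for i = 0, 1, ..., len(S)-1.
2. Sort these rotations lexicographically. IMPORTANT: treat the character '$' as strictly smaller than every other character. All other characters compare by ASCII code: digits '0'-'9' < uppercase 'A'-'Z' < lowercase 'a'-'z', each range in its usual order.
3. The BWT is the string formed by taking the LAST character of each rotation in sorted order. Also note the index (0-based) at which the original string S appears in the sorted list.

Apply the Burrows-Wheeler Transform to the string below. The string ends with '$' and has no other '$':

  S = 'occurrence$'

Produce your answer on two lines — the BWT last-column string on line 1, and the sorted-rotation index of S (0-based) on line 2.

Answer: eonccre$ruc
7

Derivation:
All 11 rotations (rotation i = S[i:]+S[:i]):
  rot[0] = occurrence$
  rot[1] = ccurrence$o
  rot[2] = currence$oc
  rot[3] = urrence$occ
  rot[4] = rrence$occu
  rot[5] = rence$occur
  rot[6] = ence$occurr
  rot[7] = nce$occurre
  rot[8] = ce$occurren
  rot[9] = e$occurrenc
  rot[10] = $occurrence
Sorted (with $ < everything):
  sorted[0] = $occurrence  (last char: 'e')
  sorted[1] = ccurrence$o  (last char: 'o')
  sorted[2] = ce$occurren  (last char: 'n')
  sorted[3] = currence$oc  (last char: 'c')
  sorted[4] = e$occurrenc  (last char: 'c')
  sorted[5] = ence$occurr  (last char: 'r')
  sorted[6] = nce$occurre  (last char: 'e')
  sorted[7] = occurrence$  (last char: '$')
  sorted[8] = rence$occur  (last char: 'r')
  sorted[9] = rrence$occu  (last char: 'u')
  sorted[10] = urrence$occ  (last char: 'c')
Last column: eonccre$ruc
Original string S is at sorted index 7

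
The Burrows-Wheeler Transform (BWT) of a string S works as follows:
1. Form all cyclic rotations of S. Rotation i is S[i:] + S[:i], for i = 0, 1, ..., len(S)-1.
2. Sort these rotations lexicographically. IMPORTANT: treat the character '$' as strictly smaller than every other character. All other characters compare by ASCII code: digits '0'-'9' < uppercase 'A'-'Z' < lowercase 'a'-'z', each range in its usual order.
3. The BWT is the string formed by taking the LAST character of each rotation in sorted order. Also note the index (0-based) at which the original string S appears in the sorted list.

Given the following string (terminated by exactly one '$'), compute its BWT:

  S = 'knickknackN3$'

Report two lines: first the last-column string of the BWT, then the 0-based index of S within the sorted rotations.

Answer: 3Nknaincck$kk
10

Derivation:
All 13 rotations (rotation i = S[i:]+S[:i]):
  rot[0] = knickknackN3$
  rot[1] = nickknackN3$k
  rot[2] = ickknackN3$kn
  rot[3] = ckknackN3$kni
  rot[4] = kknackN3$knic
  rot[5] = knackN3$knick
  rot[6] = nackN3$knickk
  rot[7] = ackN3$knickkn
  rot[8] = ckN3$knickkna
  rot[9] = kN3$knickknac
  rot[10] = N3$knickknack
  rot[11] = 3$knickknackN
  rot[12] = $knickknackN3
Sorted (with $ < everything):
  sorted[0] = $knickknackN3  (last char: '3')
  sorted[1] = 3$knickknackN  (last char: 'N')
  sorted[2] = N3$knickknack  (last char: 'k')
  sorted[3] = ackN3$knickkn  (last char: 'n')
  sorted[4] = ckN3$knickkna  (last char: 'a')
  sorted[5] = ckknackN3$kni  (last char: 'i')
  sorted[6] = ickknackN3$kn  (last char: 'n')
  sorted[7] = kN3$knickknac  (last char: 'c')
  sorted[8] = kknackN3$knic  (last char: 'c')
  sorted[9] = knackN3$knick  (last char: 'k')
  sorted[10] = knickknackN3$  (last char: '$')
  sorted[11] = nackN3$knickk  (last char: 'k')
  sorted[12] = nickknackN3$k  (last char: 'k')
Last column: 3Nknaincck$kk
Original string S is at sorted index 10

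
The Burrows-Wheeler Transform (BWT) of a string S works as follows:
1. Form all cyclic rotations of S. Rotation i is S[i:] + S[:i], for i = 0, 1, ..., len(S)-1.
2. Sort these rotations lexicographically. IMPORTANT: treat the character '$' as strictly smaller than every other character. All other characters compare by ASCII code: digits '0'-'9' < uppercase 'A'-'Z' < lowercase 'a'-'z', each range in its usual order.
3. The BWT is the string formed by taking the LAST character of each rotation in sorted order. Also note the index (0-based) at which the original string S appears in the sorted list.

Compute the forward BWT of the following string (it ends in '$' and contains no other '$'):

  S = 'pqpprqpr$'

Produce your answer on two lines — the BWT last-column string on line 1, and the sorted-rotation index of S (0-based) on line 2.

All 9 rotations (rotation i = S[i:]+S[:i]):
  rot[0] = pqpprqpr$
  rot[1] = qpprqpr$p
  rot[2] = pprqpr$pq
  rot[3] = prqpr$pqp
  rot[4] = rqpr$pqpp
  rot[5] = qpr$pqppr
  rot[6] = pr$pqpprq
  rot[7] = r$pqpprqp
  rot[8] = $pqpprqpr
Sorted (with $ < everything):
  sorted[0] = $pqpprqpr  (last char: 'r')
  sorted[1] = pprqpr$pq  (last char: 'q')
  sorted[2] = pqpprqpr$  (last char: '$')
  sorted[3] = pr$pqpprq  (last char: 'q')
  sorted[4] = prqpr$pqp  (last char: 'p')
  sorted[5] = qpprqpr$p  (last char: 'p')
  sorted[6] = qpr$pqppr  (last char: 'r')
  sorted[7] = r$pqpprqp  (last char: 'p')
  sorted[8] = rqpr$pqpp  (last char: 'p')
Last column: rq$qpprpp
Original string S is at sorted index 2

Answer: rq$qpprpp
2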